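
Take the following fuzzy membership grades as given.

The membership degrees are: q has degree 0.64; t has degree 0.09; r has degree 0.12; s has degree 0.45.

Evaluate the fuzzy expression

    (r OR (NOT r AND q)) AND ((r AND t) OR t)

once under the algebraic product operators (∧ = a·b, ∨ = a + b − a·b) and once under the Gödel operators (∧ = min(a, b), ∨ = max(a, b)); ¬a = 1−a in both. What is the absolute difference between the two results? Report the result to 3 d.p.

Under algebraic product:
  NOT r = 1 − 0.1200 = 0.8800
  NOT r AND q = a·b on (0.8800, 0.6400) = 0.5632
  r OR (NOT r AND q) = a + b − a·b on (0.1200, 0.5632) = 0.6156
  r AND t = a·b on (0.1200, 0.0900) = 0.0108
  (r AND t) OR t = a + b − a·b on (0.0108, 0.0900) = 0.0998
  (r OR (NOT r AND q)) AND ((r AND t) OR t) = a·b on (0.6156, 0.0998) = 0.0615
  → value = 0.0615
Under Gödel:
  NOT r = 1 − 0.12 = 0.88
  NOT r AND q = min(a, b) on (0.88, 0.64) = 0.64
  r OR (NOT r AND q) = max(a, b) on (0.12, 0.64) = 0.64
  r AND t = min(a, b) on (0.12, 0.09) = 0.09
  (r AND t) OR t = max(a, b) on (0.09, 0.09) = 0.09
  (r OR (NOT r AND q)) AND ((r AND t) OR t) = min(a, b) on (0.64, 0.09) = 0.09
  → value = 0.0900
|0.0615 − 0.0900| = 0.029

0.029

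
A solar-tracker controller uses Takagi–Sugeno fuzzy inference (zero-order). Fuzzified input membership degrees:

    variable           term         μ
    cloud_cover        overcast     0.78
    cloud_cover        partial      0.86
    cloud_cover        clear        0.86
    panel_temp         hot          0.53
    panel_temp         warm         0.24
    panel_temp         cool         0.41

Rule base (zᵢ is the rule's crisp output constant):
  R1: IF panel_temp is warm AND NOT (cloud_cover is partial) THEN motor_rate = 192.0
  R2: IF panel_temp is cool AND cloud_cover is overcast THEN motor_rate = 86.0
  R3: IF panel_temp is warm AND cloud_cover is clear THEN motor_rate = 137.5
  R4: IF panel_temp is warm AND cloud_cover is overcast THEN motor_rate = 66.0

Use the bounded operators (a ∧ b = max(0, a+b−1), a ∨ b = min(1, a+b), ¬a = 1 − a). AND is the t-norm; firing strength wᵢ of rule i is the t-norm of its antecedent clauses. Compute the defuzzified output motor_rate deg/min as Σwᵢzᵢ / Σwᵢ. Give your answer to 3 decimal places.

R1 (z=192.0): warm=0.24, ¬partial=1−0.86=0.14; AND[max(0, a+b−1)] → w = 0.00
R2 (z=86.0): cool=0.41, overcast=0.78; AND[max(0, a+b−1)] → w = 0.19
R3 (z=137.5): warm=0.24, clear=0.86; AND[max(0, a+b−1)] → w = 0.10
R4 (z=66.0): warm=0.24, overcast=0.78; AND[max(0, a+b−1)] → w = 0.02
Weighted average = (0.00·192.0 + 0.19·86.0 + 0.10·137.5 + 0.02·66.0) / (0.00 + 0.19 + 0.10 + 0.02)
  = 31.4100 / 0.3100 = 101.323

101.323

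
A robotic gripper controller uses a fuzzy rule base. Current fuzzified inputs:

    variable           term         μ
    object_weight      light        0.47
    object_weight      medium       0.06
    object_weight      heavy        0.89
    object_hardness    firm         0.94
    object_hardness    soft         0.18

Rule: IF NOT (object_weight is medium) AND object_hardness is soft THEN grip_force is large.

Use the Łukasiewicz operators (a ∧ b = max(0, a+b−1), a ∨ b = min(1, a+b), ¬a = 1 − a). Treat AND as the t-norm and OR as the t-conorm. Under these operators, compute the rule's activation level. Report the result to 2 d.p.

0.12

firing strength: ¬medium=1−0.06=0.94, soft=0.18; AND[max(0, a+b−1)] → w = 0.12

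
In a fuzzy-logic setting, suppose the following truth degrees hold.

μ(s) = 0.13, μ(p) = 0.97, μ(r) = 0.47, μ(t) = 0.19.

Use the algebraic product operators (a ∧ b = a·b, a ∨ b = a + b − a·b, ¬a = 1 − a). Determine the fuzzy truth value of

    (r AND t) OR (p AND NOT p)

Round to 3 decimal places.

0.116

r AND t = a·b on (0.4700, 0.1900) = 0.0893
NOT p = 1 − 0.9700 = 0.0300
p AND NOT p = a·b on (0.9700, 0.0300) = 0.0291
(r AND t) OR (p AND NOT p) = a + b − a·b on (0.0893, 0.0291) = 0.1158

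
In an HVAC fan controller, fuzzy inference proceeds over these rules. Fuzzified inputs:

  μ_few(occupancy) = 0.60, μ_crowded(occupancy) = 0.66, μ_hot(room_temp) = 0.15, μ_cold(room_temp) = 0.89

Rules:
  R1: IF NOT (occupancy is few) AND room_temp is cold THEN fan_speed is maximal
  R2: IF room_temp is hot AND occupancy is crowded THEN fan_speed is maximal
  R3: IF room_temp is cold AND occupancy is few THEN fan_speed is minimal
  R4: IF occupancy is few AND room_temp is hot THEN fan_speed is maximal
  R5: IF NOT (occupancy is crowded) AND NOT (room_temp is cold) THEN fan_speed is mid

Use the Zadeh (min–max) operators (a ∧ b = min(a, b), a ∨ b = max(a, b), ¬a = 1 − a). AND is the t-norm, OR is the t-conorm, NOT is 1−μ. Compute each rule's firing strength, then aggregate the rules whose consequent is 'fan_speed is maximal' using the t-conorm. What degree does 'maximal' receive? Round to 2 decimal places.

0.40

R1: ¬few=1−0.60=0.40, cold=0.89; AND[min(a, b)] → w = 0.40
R2: hot=0.15, crowded=0.66; AND[min(a, b)] → w = 0.15
R3: cold=0.89, few=0.60; AND[min(a, b)] → w = 0.60
R4: few=0.60, hot=0.15; AND[min(a, b)] → w = 0.15
R5: ¬crowded=1−0.66=0.34, ¬cold=1−0.89=0.11; AND[min(a, b)] → w = 0.11
Rules with consequent 'maximal': {R1, R2, R4} → strengths 0.40, 0.15, 0.15
Aggregate via t-conorm [max(a, b)]: 0.40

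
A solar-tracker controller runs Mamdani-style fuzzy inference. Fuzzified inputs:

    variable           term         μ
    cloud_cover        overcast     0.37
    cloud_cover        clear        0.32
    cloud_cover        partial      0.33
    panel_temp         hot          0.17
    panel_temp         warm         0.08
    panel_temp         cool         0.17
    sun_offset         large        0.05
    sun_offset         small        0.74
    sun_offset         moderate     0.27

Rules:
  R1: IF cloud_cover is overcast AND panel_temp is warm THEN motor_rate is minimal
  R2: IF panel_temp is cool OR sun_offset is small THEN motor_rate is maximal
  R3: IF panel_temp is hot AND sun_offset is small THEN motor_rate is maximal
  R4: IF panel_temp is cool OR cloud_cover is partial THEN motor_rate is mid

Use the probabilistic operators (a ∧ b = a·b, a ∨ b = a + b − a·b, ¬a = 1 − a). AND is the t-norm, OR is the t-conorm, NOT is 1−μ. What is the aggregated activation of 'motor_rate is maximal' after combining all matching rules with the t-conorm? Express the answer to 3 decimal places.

R1: overcast=0.37, warm=0.08; AND[a·b] → w = 0.0296
R2: cool=0.17, small=0.74; OR[a + b − a·b] → w = 0.7842
R3: hot=0.17, small=0.74; AND[a·b] → w = 0.1258
R4: cool=0.17, partial=0.33; OR[a + b − a·b] → w = 0.4439
Rules with consequent 'maximal': {R2, R3} → strengths 0.7842, 0.1258
Aggregate via t-conorm [a + b − a·b]: 0.8113

0.811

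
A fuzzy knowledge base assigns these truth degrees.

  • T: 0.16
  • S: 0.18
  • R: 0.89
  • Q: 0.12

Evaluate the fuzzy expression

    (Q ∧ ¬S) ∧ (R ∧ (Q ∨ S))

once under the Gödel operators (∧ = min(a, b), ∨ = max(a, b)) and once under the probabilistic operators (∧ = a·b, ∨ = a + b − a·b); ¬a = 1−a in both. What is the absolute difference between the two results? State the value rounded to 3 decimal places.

Under Gödel:
  ¬S = 1 − 0.18 = 0.82
  Q ∧ ¬S = min(a, b) on (0.12, 0.82) = 0.12
  Q ∨ S = max(a, b) on (0.12, 0.18) = 0.18
  R ∧ (Q ∨ S) = min(a, b) on (0.89, 0.18) = 0.18
  (Q ∧ ¬S) ∧ (R ∧ (Q ∨ S)) = min(a, b) on (0.12, 0.18) = 0.12
  → value = 0.1200
Under probabilistic:
  ¬S = 1 − 0.1800 = 0.8200
  Q ∧ ¬S = a·b on (0.1200, 0.8200) = 0.0984
  Q ∨ S = a + b − a·b on (0.1200, 0.1800) = 0.2784
  R ∧ (Q ∨ S) = a·b on (0.8900, 0.2784) = 0.2478
  (Q ∧ ¬S) ∧ (R ∧ (Q ∨ S)) = a·b on (0.0984, 0.2478) = 0.0244
  → value = 0.0244
|0.1200 − 0.0244| = 0.096

0.096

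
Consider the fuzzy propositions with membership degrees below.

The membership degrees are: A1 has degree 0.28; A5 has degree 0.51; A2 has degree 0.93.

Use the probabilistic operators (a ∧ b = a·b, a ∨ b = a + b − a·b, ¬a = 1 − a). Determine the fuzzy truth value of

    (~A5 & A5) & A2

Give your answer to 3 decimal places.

0.232

~A5 = 1 − 0.5100 = 0.4900
~A5 & A5 = a·b on (0.4900, 0.5100) = 0.2499
(~A5 & A5) & A2 = a·b on (0.2499, 0.9300) = 0.2324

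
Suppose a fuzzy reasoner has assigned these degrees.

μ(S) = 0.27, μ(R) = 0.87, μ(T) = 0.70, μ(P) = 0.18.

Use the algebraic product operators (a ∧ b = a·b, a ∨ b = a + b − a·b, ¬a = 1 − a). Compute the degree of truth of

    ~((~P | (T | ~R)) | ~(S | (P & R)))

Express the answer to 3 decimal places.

~P = 1 − 0.1800 = 0.8200
~R = 1 − 0.8700 = 0.1300
T | ~R = a + b − a·b on (0.7000, 0.1300) = 0.7390
~P | (T | ~R) = a + b − a·b on (0.8200, 0.7390) = 0.9530
P & R = a·b on (0.1800, 0.8700) = 0.1566
S | (P & R) = a + b − a·b on (0.2700, 0.1566) = 0.3843
~(S | (P & R)) = 1 − 0.3843 = 0.6157
(~P | (T | ~R)) | ~(S | (P & R)) = a + b − a·b on (0.9530, 0.6157) = 0.9819
~((~P | (T | ~R)) | ~(S | (P & R))) = 1 − 0.9819 = 0.0181

0.018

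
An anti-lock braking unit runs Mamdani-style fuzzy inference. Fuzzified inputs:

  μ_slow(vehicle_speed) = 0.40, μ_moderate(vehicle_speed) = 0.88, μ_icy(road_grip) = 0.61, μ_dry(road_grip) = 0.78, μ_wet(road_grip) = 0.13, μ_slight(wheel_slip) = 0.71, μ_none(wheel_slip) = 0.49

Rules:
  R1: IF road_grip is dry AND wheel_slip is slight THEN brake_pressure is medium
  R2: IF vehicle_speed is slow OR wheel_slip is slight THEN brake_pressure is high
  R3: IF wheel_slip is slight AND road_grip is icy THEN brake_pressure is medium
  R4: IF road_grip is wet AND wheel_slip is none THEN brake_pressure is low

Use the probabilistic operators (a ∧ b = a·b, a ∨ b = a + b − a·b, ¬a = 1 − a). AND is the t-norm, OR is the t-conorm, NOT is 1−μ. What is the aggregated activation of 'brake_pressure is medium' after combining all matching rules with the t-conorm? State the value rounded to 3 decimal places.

R1: dry=0.78, slight=0.71; AND[a·b] → w = 0.5538
R2: slow=0.40, slight=0.71; OR[a + b − a·b] → w = 0.8260
R3: slight=0.71, icy=0.61; AND[a·b] → w = 0.4331
R4: wet=0.13, none=0.49; AND[a·b] → w = 0.0637
Rules with consequent 'medium': {R1, R3} → strengths 0.5538, 0.4331
Aggregate via t-conorm [a + b − a·b]: 0.7470

0.747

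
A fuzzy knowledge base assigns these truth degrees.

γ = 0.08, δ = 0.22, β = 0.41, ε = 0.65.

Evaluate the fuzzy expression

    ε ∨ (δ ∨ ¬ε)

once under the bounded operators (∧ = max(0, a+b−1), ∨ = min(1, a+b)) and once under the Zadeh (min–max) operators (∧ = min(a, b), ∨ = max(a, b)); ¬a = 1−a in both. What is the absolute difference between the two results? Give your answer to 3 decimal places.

0.350

Under bounded:
  ¬ε = 1 − 0.65 = 0.35
  δ ∨ ¬ε = min(1, a+b) on (0.22, 0.35) = 0.57
  ε ∨ (δ ∨ ¬ε) = min(1, a+b) on (0.65, 0.57) = 1.00
  → value = 1.0000
Under Zadeh (min–max):
  ¬ε = 1 − 0.65 = 0.35
  δ ∨ ¬ε = max(a, b) on (0.22, 0.35) = 0.35
  ε ∨ (δ ∨ ¬ε) = max(a, b) on (0.65, 0.35) = 0.65
  → value = 0.6500
|1.0000 − 0.6500| = 0.350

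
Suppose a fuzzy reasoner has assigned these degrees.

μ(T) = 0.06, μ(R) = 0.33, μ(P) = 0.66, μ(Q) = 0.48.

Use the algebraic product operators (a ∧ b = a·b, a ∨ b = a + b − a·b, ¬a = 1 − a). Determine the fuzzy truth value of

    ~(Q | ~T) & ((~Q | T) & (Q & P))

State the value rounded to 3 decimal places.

~T = 1 − 0.0600 = 0.9400
Q | ~T = a + b − a·b on (0.4800, 0.9400) = 0.9688
~(Q | ~T) = 1 − 0.9688 = 0.0312
~Q = 1 − 0.4800 = 0.5200
~Q | T = a + b − a·b on (0.5200, 0.0600) = 0.5488
Q & P = a·b on (0.4800, 0.6600) = 0.3168
(~Q | T) & (Q & P) = a·b on (0.5488, 0.3168) = 0.1739
~(Q | ~T) & ((~Q | T) & (Q & P)) = a·b on (0.0312, 0.1739) = 0.0054

0.005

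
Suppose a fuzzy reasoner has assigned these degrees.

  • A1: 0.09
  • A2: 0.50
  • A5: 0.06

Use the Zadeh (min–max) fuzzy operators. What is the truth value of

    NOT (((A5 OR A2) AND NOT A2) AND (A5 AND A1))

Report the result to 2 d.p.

A5 OR A2 = max(a, b) on (0.06, 0.50) = 0.50
NOT A2 = 1 − 0.50 = 0.50
(A5 OR A2) AND NOT A2 = min(a, b) on (0.50, 0.50) = 0.50
A5 AND A1 = min(a, b) on (0.06, 0.09) = 0.06
((A5 OR A2) AND NOT A2) AND (A5 AND A1) = min(a, b) on (0.50, 0.06) = 0.06
NOT (((A5 OR A2) AND NOT A2) AND (A5 AND A1)) = 1 − 0.06 = 0.94

0.94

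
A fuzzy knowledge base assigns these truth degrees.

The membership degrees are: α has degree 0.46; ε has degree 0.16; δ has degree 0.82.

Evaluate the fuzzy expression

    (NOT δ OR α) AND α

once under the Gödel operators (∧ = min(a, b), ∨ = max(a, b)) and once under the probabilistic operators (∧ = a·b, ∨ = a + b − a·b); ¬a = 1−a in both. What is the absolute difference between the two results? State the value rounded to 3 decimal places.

Under Gödel:
  NOT δ = 1 − 0.82 = 0.18
  NOT δ OR α = max(a, b) on (0.18, 0.46) = 0.46
  (NOT δ OR α) AND α = min(a, b) on (0.46, 0.46) = 0.46
  → value = 0.4600
Under probabilistic:
  NOT δ = 1 − 0.8200 = 0.1800
  NOT δ OR α = a + b − a·b on (0.1800, 0.4600) = 0.5572
  (NOT δ OR α) AND α = a·b on (0.5572, 0.4600) = 0.2563
  → value = 0.2563
|0.4600 − 0.2563| = 0.204

0.204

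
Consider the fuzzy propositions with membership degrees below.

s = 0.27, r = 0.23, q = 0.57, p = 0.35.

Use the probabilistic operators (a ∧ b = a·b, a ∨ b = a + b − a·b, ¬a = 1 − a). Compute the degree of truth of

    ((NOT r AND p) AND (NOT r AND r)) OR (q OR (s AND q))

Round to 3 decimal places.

0.654

NOT r = 1 − 0.2300 = 0.7700
NOT r AND p = a·b on (0.7700, 0.3500) = 0.2695
NOT r = 1 − 0.2300 = 0.7700
NOT r AND r = a·b on (0.7700, 0.2300) = 0.1771
(NOT r AND p) AND (NOT r AND r) = a·b on (0.2695, 0.1771) = 0.0477
s AND q = a·b on (0.2700, 0.5700) = 0.1539
q OR (s AND q) = a + b − a·b on (0.5700, 0.1539) = 0.6362
((NOT r AND p) AND (NOT r AND r)) OR (q OR (s AND q)) = a + b − a·b on (0.0477, 0.6362) = 0.6535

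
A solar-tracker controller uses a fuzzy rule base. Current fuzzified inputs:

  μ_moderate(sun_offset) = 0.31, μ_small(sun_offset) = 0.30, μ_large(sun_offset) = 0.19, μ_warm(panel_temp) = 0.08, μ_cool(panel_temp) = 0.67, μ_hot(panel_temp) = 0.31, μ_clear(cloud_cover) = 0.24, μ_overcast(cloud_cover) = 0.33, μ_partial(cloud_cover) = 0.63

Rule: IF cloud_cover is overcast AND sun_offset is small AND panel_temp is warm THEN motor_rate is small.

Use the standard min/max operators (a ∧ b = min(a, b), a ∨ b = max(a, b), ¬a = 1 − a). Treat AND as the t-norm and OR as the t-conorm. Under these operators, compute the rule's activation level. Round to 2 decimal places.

0.08

firing strength: overcast=0.33, small=0.30, warm=0.08; AND[min(a, b)] → w = 0.08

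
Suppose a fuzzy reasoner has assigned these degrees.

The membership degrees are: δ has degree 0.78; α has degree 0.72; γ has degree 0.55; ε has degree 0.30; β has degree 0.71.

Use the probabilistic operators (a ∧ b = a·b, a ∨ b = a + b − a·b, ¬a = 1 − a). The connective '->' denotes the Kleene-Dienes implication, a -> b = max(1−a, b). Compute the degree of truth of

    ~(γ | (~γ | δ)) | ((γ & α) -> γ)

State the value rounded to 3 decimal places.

0.626

~γ = 1 − 0.5500 = 0.4500
~γ | δ = a + b − a·b on (0.4500, 0.7800) = 0.8790
γ | (~γ | δ) = a + b − a·b on (0.5500, 0.8790) = 0.9456
~(γ | (~γ | δ)) = 1 − 0.9456 = 0.0544
γ & α = a·b on (0.5500, 0.7200) = 0.3960
(γ & α) -> γ  [Kleene-Dienes: max(1−a, b)] with a=0.3960, b=0.5500 → 0.6040
~(γ | (~γ | δ)) | ((γ & α) -> γ) = a + b − a·b on (0.0544, 0.6040) = 0.6256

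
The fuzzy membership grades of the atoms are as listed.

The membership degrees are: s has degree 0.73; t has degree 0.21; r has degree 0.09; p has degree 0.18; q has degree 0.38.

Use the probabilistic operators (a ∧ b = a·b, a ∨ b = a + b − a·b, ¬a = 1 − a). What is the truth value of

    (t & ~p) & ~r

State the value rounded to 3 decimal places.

~p = 1 − 0.1800 = 0.8200
t & ~p = a·b on (0.2100, 0.8200) = 0.1722
~r = 1 − 0.0900 = 0.9100
(t & ~p) & ~r = a·b on (0.1722, 0.9100) = 0.1567

0.157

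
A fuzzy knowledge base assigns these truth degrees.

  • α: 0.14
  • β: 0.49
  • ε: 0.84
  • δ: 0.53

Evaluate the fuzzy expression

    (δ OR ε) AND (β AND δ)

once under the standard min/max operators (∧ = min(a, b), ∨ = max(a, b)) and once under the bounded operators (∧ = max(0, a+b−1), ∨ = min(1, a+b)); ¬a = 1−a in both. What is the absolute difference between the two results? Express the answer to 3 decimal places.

0.470

Under standard min/max:
  δ OR ε = max(a, b) on (0.53, 0.84) = 0.84
  β AND δ = min(a, b) on (0.49, 0.53) = 0.49
  (δ OR ε) AND (β AND δ) = min(a, b) on (0.84, 0.49) = 0.49
  → value = 0.4900
Under bounded:
  δ OR ε = min(1, a+b) on (0.53, 0.84) = 1.00
  β AND δ = max(0, a+b−1) on (0.49, 0.53) = 0.02
  (δ OR ε) AND (β AND δ) = max(0, a+b−1) on (1.00, 0.02) = 0.02
  → value = 0.0200
|0.4900 − 0.0200| = 0.470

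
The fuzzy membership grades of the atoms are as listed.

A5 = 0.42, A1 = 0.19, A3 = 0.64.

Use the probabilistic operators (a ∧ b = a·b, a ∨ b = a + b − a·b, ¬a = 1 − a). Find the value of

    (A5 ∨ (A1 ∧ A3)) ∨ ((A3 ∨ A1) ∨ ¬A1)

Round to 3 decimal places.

A1 ∧ A3 = a·b on (0.1900, 0.6400) = 0.1216
A5 ∨ (A1 ∧ A3) = a + b − a·b on (0.4200, 0.1216) = 0.4905
A3 ∨ A1 = a + b − a·b on (0.6400, 0.1900) = 0.7084
¬A1 = 1 − 0.1900 = 0.8100
(A3 ∨ A1) ∨ ¬A1 = a + b − a·b on (0.7084, 0.8100) = 0.9446
(A5 ∨ (A1 ∧ A3)) ∨ ((A3 ∨ A1) ∨ ¬A1) = a + b − a·b on (0.4905, 0.9446) = 0.9718

0.972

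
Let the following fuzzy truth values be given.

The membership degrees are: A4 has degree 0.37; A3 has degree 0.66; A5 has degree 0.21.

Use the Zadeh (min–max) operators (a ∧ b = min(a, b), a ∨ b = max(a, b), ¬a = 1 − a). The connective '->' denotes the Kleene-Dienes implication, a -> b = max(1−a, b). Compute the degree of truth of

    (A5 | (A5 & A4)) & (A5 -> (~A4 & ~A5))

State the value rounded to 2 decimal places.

0.21

A5 & A4 = min(a, b) on (0.21, 0.37) = 0.21
A5 | (A5 & A4) = max(a, b) on (0.21, 0.21) = 0.21
~A4 = 1 − 0.37 = 0.63
~A5 = 1 − 0.21 = 0.79
~A4 & ~A5 = min(a, b) on (0.63, 0.79) = 0.63
A5 -> (~A4 & ~A5)  [Kleene-Dienes: max(1−a, b)] with a=0.21, b=0.63 → 0.79
(A5 | (A5 & A4)) & (A5 -> (~A4 & ~A5)) = min(a, b) on (0.21, 0.79) = 0.21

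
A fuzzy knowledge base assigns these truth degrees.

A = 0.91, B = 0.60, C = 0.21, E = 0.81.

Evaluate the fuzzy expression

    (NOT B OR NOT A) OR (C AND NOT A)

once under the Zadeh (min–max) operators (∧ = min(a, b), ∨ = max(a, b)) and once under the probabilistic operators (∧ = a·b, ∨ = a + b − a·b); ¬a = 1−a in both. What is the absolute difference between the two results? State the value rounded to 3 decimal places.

Under Zadeh (min–max):
  NOT B = 1 − 0.60 = 0.40
  NOT A = 1 − 0.91 = 0.09
  NOT B OR NOT A = max(a, b) on (0.40, 0.09) = 0.40
  NOT A = 1 − 0.91 = 0.09
  C AND NOT A = min(a, b) on (0.21, 0.09) = 0.09
  (NOT B OR NOT A) OR (C AND NOT A) = max(a, b) on (0.40, 0.09) = 0.40
  → value = 0.4000
Under probabilistic:
  NOT B = 1 − 0.6000 = 0.4000
  NOT A = 1 − 0.9100 = 0.0900
  NOT B OR NOT A = a + b − a·b on (0.4000, 0.0900) = 0.4540
  NOT A = 1 − 0.9100 = 0.0900
  C AND NOT A = a·b on (0.2100, 0.0900) = 0.0189
  (NOT B OR NOT A) OR (C AND NOT A) = a + b − a·b on (0.4540, 0.0189) = 0.4643
  → value = 0.4643
|0.4000 − 0.4643| = 0.064

0.064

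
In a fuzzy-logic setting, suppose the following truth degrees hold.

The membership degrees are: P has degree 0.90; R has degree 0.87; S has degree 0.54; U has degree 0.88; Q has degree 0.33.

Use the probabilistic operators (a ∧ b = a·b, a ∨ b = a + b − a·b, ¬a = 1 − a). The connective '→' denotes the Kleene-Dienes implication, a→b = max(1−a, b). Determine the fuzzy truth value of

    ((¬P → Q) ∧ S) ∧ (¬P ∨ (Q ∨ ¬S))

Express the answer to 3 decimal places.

¬P = 1 − 0.9000 = 0.1000
¬P → Q  [Kleene-Dienes: max(1−a, b)] with a=0.1000, b=0.3300 → 0.9000
(¬P → Q) ∧ S = a·b on (0.9000, 0.5400) = 0.4860
¬P = 1 − 0.9000 = 0.1000
¬S = 1 − 0.5400 = 0.4600
Q ∨ ¬S = a + b − a·b on (0.3300, 0.4600) = 0.6382
¬P ∨ (Q ∨ ¬S) = a + b − a·b on (0.1000, 0.6382) = 0.6744
((¬P → Q) ∧ S) ∧ (¬P ∨ (Q ∨ ¬S)) = a·b on (0.4860, 0.6744) = 0.3277

0.328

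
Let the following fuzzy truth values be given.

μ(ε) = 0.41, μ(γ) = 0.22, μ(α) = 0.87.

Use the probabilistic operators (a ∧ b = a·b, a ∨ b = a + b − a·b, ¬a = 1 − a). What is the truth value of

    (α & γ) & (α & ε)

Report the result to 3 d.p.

0.068

α & γ = a·b on (0.8700, 0.2200) = 0.1914
α & ε = a·b on (0.8700, 0.4100) = 0.3567
(α & γ) & (α & ε) = a·b on (0.1914, 0.3567) = 0.0683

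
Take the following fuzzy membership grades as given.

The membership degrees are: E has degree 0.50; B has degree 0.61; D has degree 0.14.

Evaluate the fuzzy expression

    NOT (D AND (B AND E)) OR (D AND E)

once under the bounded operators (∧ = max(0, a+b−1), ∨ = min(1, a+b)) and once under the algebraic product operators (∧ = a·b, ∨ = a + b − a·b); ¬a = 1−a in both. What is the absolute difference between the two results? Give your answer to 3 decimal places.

Under bounded:
  B AND E = max(0, a+b−1) on (0.61, 0.50) = 0.11
  D AND (B AND E) = max(0, a+b−1) on (0.14, 0.11) = 0.00
  NOT (D AND (B AND E)) = 1 − 0.00 = 1.00
  D AND E = max(0, a+b−1) on (0.14, 0.50) = 0.00
  NOT (D AND (B AND E)) OR (D AND E) = min(1, a+b) on (1.00, 0.00) = 1.00
  → value = 1.0000
Under algebraic product:
  B AND E = a·b on (0.6100, 0.5000) = 0.3050
  D AND (B AND E) = a·b on (0.1400, 0.3050) = 0.0427
  NOT (D AND (B AND E)) = 1 − 0.0427 = 0.9573
  D AND E = a·b on (0.1400, 0.5000) = 0.0700
  NOT (D AND (B AND E)) OR (D AND E) = a + b − a·b on (0.9573, 0.0700) = 0.9603
  → value = 0.9603
|1.0000 − 0.9603| = 0.040

0.040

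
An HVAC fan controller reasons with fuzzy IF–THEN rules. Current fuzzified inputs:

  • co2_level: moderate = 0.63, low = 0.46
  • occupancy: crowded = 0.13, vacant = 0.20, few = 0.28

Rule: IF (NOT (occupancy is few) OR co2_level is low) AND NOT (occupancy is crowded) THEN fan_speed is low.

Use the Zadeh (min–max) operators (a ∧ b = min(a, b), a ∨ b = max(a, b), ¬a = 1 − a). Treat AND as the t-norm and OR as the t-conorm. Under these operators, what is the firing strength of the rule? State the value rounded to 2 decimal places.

firing strength: (¬few=1−0.28=0.72 OR low=0.46) = 0.72; AND[min(a, b)] with ¬crowded=1−0.13=0.87 → w = 0.72

0.72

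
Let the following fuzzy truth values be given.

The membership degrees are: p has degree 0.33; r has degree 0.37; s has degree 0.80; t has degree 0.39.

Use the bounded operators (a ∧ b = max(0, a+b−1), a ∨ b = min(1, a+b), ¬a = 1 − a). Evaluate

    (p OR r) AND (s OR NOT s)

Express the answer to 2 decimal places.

p OR r = min(1, a+b) on (0.33, 0.37) = 0.70
NOT s = 1 − 0.80 = 0.20
s OR NOT s = min(1, a+b) on (0.80, 0.20) = 1.00
(p OR r) AND (s OR NOT s) = max(0, a+b−1) on (0.70, 1.00) = 0.70

0.70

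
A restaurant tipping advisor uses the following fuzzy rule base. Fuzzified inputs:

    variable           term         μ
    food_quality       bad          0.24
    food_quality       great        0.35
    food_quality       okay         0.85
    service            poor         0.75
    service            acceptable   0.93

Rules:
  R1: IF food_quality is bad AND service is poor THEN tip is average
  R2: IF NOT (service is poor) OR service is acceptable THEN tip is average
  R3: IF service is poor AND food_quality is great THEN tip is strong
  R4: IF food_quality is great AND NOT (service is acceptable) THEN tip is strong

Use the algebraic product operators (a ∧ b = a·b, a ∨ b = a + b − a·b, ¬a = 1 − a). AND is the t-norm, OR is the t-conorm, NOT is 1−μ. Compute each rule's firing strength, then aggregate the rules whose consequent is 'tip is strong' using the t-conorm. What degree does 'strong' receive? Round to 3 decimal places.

R1: bad=0.24, poor=0.75; AND[a·b] → w = 0.1800
R2: ¬poor=1−0.75=0.25, acceptable=0.93; OR[a + b − a·b] → w = 0.9475
R3: poor=0.75, great=0.35; AND[a·b] → w = 0.2625
R4: great=0.35, ¬acceptable=1−0.93=0.07; AND[a·b] → w = 0.0245
Rules with consequent 'strong': {R3, R4} → strengths 0.2625, 0.0245
Aggregate via t-conorm [a + b − a·b]: 0.2806

0.281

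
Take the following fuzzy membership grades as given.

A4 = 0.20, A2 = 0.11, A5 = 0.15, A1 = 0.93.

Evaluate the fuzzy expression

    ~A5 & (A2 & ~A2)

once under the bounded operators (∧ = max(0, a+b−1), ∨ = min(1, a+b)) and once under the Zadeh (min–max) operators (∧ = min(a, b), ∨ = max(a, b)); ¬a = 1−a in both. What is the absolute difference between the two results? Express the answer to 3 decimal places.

Under bounded:
  ~A5 = 1 − 0.15 = 0.85
  ~A2 = 1 − 0.11 = 0.89
  A2 & ~A2 = max(0, a+b−1) on (0.11, 0.89) = 0.00
  ~A5 & (A2 & ~A2) = max(0, a+b−1) on (0.85, 0.00) = 0.00
  → value = 0.0000
Under Zadeh (min–max):
  ~A5 = 1 − 0.15 = 0.85
  ~A2 = 1 − 0.11 = 0.89
  A2 & ~A2 = min(a, b) on (0.11, 0.89) = 0.11
  ~A5 & (A2 & ~A2) = min(a, b) on (0.85, 0.11) = 0.11
  → value = 0.1100
|0.0000 − 0.1100| = 0.110

0.110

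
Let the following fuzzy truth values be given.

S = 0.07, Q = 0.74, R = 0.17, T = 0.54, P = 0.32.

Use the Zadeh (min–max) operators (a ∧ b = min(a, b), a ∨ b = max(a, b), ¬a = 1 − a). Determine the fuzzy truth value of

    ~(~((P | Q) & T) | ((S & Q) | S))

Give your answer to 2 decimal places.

P | Q = max(a, b) on (0.32, 0.74) = 0.74
(P | Q) & T = min(a, b) on (0.74, 0.54) = 0.54
~((P | Q) & T) = 1 − 0.54 = 0.46
S & Q = min(a, b) on (0.07, 0.74) = 0.07
(S & Q) | S = max(a, b) on (0.07, 0.07) = 0.07
~((P | Q) & T) | ((S & Q) | S) = max(a, b) on (0.46, 0.07) = 0.46
~(~((P | Q) & T) | ((S & Q) | S)) = 1 − 0.46 = 0.54

0.54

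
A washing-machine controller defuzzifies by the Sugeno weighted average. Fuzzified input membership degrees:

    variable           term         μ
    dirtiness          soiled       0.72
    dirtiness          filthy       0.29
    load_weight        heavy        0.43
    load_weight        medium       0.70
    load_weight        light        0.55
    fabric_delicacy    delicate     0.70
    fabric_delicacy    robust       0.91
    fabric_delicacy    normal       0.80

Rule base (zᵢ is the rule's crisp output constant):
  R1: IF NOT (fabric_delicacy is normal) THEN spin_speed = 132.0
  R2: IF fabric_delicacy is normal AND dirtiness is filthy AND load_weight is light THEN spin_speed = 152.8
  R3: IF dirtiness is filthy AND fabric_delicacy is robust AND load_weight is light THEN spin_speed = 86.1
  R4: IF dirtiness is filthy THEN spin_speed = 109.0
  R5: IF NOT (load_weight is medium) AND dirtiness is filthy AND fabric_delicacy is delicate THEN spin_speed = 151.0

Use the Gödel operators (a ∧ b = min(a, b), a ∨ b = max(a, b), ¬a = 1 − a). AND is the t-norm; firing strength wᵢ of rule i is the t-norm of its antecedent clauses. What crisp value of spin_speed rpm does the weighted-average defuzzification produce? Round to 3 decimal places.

R1 (z=132.0): ¬normal=1−0.80=0.20 → w = 0.20
R2 (z=152.8): normal=0.80, filthy=0.29, light=0.55; AND[min(a, b)] → w = 0.29
R3 (z=86.1): filthy=0.29, robust=0.91, light=0.55; AND[min(a, b)] → w = 0.29
R4 (z=109.0): filthy=0.29 → w = 0.29
R5 (z=151.0): ¬medium=1−0.70=0.30, filthy=0.29, delicate=0.70; AND[min(a, b)] → w = 0.29
Weighted average = (0.20·132.0 + 0.29·152.8 + 0.29·86.1 + 0.29·109.0 + 0.29·151.0) / (0.20 + 0.29 + 0.29 + 0.29 + 0.29)
  = 171.0810 / 1.3600 = 125.795

125.795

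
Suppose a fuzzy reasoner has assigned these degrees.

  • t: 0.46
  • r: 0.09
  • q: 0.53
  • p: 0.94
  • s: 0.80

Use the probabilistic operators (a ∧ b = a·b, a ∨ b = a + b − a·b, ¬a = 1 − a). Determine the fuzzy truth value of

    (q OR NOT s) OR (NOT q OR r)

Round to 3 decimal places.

0.819

NOT s = 1 − 0.8000 = 0.2000
q OR NOT s = a + b − a·b on (0.5300, 0.2000) = 0.6240
NOT q = 1 − 0.5300 = 0.4700
NOT q OR r = a + b − a·b on (0.4700, 0.0900) = 0.5177
(q OR NOT s) OR (NOT q OR r) = a + b − a·b on (0.6240, 0.5177) = 0.8187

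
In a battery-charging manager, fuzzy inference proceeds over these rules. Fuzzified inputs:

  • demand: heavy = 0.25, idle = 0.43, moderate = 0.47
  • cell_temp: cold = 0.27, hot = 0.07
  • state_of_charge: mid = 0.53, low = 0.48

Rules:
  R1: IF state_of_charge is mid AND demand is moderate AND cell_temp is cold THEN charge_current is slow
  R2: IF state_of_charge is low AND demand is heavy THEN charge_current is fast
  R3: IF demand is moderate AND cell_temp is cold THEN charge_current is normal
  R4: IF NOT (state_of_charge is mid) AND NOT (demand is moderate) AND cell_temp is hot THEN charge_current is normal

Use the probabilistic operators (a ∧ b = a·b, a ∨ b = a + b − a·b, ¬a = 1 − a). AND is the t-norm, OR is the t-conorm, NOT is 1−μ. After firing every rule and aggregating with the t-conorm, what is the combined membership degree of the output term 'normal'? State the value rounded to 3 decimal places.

0.142

R1: mid=0.53, moderate=0.47, cold=0.27; AND[a·b] → w = 0.0673
R2: low=0.48, heavy=0.25; AND[a·b] → w = 0.1200
R3: moderate=0.47, cold=0.27; AND[a·b] → w = 0.1269
R4: ¬mid=1−0.53=0.47, ¬moderate=1−0.47=0.53, hot=0.07; AND[a·b] → w = 0.0174
Rules with consequent 'normal': {R3, R4} → strengths 0.1269, 0.0174
Aggregate via t-conorm [a + b − a·b]: 0.1421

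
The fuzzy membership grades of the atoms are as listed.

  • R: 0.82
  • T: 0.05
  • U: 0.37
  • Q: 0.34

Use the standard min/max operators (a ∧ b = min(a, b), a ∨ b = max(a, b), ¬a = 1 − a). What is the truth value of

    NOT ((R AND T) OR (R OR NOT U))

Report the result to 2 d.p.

R AND T = min(a, b) on (0.82, 0.05) = 0.05
NOT U = 1 − 0.37 = 0.63
R OR NOT U = max(a, b) on (0.82, 0.63) = 0.82
(R AND T) OR (R OR NOT U) = max(a, b) on (0.05, 0.82) = 0.82
NOT ((R AND T) OR (R OR NOT U)) = 1 − 0.82 = 0.18

0.18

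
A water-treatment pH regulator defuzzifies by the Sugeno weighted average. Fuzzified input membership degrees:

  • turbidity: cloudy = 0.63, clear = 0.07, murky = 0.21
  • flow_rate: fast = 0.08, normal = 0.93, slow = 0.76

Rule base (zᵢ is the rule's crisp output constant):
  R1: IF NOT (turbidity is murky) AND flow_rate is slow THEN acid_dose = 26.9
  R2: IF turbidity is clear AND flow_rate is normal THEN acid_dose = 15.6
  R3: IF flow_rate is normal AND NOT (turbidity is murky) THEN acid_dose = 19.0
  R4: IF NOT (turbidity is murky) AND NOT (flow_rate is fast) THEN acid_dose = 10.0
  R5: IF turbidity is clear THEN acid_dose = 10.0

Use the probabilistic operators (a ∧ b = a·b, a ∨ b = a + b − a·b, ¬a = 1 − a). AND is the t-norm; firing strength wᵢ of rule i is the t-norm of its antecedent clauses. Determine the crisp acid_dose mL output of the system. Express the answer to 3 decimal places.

R1 (z=26.9): ¬murky=1−0.21=0.79, slow=0.76; AND[a·b] → w = 0.6004
R2 (z=15.6): clear=0.07, normal=0.93; AND[a·b] → w = 0.0651
R3 (z=19.0): normal=0.93, ¬murky=1−0.21=0.79; AND[a·b] → w = 0.7347
R4 (z=10.0): ¬murky=1−0.21=0.79, ¬fast=1−0.08=0.92; AND[a·b] → w = 0.7268
R5 (z=10.0): clear=0.07 → w = 0.0700
Weighted average = (0.6004·26.9 + 0.0651·15.6 + 0.7347·19.0 + 0.7268·10.0 + 0.0700·10.0) / (0.6004 + 0.0651 + 0.7347 + 0.7268 + 0.0700)
  = 39.0936 / 2.1970 = 17.794

17.794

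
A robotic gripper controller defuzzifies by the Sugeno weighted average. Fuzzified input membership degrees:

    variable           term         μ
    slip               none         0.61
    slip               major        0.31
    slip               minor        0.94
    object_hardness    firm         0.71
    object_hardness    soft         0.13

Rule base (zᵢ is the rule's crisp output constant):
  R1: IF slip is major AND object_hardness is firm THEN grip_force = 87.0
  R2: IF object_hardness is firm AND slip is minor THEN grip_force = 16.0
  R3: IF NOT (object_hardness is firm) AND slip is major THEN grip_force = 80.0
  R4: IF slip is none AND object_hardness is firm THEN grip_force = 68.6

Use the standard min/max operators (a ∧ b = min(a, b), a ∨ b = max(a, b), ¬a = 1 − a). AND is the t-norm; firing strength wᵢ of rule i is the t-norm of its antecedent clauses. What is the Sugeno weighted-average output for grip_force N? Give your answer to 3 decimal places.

53.842

R1 (z=87.0): major=0.31, firm=0.71; AND[min(a, b)] → w = 0.31
R2 (z=16.0): firm=0.71, minor=0.94; AND[min(a, b)] → w = 0.71
R3 (z=80.0): ¬firm=1−0.71=0.29, major=0.31; AND[min(a, b)] → w = 0.29
R4 (z=68.6): none=0.61, firm=0.71; AND[min(a, b)] → w = 0.61
Weighted average = (0.31·87.0 + 0.71·16.0 + 0.29·80.0 + 0.61·68.6) / (0.31 + 0.71 + 0.29 + 0.61)
  = 103.3760 / 1.9200 = 53.842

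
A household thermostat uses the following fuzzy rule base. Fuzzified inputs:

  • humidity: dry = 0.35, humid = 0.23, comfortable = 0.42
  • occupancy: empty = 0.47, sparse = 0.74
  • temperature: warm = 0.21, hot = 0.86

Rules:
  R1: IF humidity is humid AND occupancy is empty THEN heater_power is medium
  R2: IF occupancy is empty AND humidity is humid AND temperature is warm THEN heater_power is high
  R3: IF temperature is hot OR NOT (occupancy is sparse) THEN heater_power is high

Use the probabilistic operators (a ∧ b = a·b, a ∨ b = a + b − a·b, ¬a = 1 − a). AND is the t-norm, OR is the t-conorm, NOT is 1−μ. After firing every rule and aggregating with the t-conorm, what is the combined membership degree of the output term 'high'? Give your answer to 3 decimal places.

R1: humid=0.23, empty=0.47; AND[a·b] → w = 0.1081
R2: empty=0.47, humid=0.23, warm=0.21; AND[a·b] → w = 0.0227
R3: hot=0.86, ¬sparse=1−0.74=0.26; OR[a + b − a·b] → w = 0.8964
Rules with consequent 'high': {R2, R3} → strengths 0.0227, 0.8964
Aggregate via t-conorm [a + b − a·b]: 0.8988

0.899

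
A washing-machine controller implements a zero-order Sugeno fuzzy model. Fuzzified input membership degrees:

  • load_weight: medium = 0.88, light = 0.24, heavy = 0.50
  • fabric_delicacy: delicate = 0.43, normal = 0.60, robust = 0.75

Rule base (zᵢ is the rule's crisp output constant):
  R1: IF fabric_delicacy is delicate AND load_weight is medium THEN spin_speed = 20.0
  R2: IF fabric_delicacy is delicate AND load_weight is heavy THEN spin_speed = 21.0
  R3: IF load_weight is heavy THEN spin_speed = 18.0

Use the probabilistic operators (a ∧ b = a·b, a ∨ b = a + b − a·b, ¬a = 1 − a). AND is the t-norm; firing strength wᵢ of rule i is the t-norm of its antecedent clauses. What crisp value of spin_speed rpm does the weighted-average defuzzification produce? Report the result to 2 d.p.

R1 (z=20.0): delicate=0.43, medium=0.88; AND[a·b] → w = 0.3784
R2 (z=21.0): delicate=0.43, heavy=0.50; AND[a·b] → w = 0.2150
R3 (z=18.0): heavy=0.50 → w = 0.5000
Weighted average = (0.3784·20.0 + 0.2150·21.0 + 0.5000·18.0) / (0.3784 + 0.2150 + 0.5000)
  = 21.0830 / 1.0934 = 19.28

19.28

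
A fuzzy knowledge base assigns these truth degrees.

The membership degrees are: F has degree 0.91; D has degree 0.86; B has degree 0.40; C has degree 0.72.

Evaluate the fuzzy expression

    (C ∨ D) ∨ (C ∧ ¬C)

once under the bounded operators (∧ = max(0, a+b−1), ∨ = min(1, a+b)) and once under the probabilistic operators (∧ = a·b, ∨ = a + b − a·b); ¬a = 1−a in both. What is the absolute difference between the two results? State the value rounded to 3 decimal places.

Under bounded:
  C ∨ D = min(1, a+b) on (0.72, 0.86) = 1.00
  ¬C = 1 − 0.72 = 0.28
  C ∧ ¬C = max(0, a+b−1) on (0.72, 0.28) = 0.00
  (C ∨ D) ∨ (C ∧ ¬C) = min(1, a+b) on (1.00, 0.00) = 1.00
  → value = 1.0000
Under probabilistic:
  C ∨ D = a + b − a·b on (0.7200, 0.8600) = 0.9608
  ¬C = 1 − 0.7200 = 0.2800
  C ∧ ¬C = a·b on (0.7200, 0.2800) = 0.2016
  (C ∨ D) ∨ (C ∧ ¬C) = a + b − a·b on (0.9608, 0.2016) = 0.9687
  → value = 0.9687
|1.0000 − 0.9687| = 0.031

0.031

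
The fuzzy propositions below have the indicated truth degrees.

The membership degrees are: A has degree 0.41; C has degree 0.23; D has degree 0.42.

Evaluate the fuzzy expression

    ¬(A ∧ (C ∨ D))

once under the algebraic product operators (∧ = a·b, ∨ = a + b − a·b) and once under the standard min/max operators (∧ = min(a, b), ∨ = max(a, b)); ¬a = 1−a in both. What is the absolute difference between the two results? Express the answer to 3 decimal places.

0.183

Under algebraic product:
  C ∨ D = a + b − a·b on (0.2300, 0.4200) = 0.5534
  A ∧ (C ∨ D) = a·b on (0.4100, 0.5534) = 0.2269
  ¬(A ∧ (C ∨ D)) = 1 − 0.2269 = 0.7731
  → value = 0.7731
Under standard min/max:
  C ∨ D = max(a, b) on (0.23, 0.42) = 0.42
  A ∧ (C ∨ D) = min(a, b) on (0.41, 0.42) = 0.41
  ¬(A ∧ (C ∨ D)) = 1 − 0.41 = 0.59
  → value = 0.5900
|0.7731 − 0.5900| = 0.183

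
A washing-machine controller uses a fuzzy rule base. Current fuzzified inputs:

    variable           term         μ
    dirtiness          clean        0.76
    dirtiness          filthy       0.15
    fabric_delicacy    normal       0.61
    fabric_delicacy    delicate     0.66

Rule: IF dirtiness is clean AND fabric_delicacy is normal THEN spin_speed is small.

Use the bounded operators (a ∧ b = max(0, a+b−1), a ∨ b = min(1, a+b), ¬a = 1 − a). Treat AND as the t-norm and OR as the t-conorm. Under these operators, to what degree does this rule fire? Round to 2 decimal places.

firing strength: clean=0.76, normal=0.61; AND[max(0, a+b−1)] → w = 0.37

0.37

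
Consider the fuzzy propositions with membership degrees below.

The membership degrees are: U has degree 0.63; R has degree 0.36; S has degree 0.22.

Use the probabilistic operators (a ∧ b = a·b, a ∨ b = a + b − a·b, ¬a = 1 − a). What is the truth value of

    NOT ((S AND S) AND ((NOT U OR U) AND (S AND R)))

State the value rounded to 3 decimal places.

0.997

S AND S = a·b on (0.2200, 0.2200) = 0.0484
NOT U = 1 − 0.6300 = 0.3700
NOT U OR U = a + b − a·b on (0.3700, 0.6300) = 0.7669
S AND R = a·b on (0.2200, 0.3600) = 0.0792
(NOT U OR U) AND (S AND R) = a·b on (0.7669, 0.0792) = 0.0607
(S AND S) AND ((NOT U OR U) AND (S AND R)) = a·b on (0.0484, 0.0607) = 0.0029
NOT ((S AND S) AND ((NOT U OR U) AND (S AND R))) = 1 − 0.0029 = 0.9971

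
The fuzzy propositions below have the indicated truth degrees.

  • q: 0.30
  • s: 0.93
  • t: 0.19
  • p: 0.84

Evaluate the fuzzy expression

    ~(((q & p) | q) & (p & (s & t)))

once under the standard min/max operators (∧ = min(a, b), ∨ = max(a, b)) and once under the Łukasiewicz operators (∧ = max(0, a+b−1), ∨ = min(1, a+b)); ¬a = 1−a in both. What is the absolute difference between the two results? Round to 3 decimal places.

0.190

Under standard min/max:
  q & p = min(a, b) on (0.30, 0.84) = 0.30
  (q & p) | q = max(a, b) on (0.30, 0.30) = 0.30
  s & t = min(a, b) on (0.93, 0.19) = 0.19
  p & (s & t) = min(a, b) on (0.84, 0.19) = 0.19
  ((q & p) | q) & (p & (s & t)) = min(a, b) on (0.30, 0.19) = 0.19
  ~(((q & p) | q) & (p & (s & t))) = 1 − 0.19 = 0.81
  → value = 0.8100
Under Łukasiewicz:
  q & p = max(0, a+b−1) on (0.30, 0.84) = 0.14
  (q & p) | q = min(1, a+b) on (0.14, 0.30) = 0.44
  s & t = max(0, a+b−1) on (0.93, 0.19) = 0.12
  p & (s & t) = max(0, a+b−1) on (0.84, 0.12) = 0.00
  ((q & p) | q) & (p & (s & t)) = max(0, a+b−1) on (0.44, 0.00) = 0.00
  ~(((q & p) | q) & (p & (s & t))) = 1 − 0.00 = 1.00
  → value = 1.0000
|0.8100 − 1.0000| = 0.190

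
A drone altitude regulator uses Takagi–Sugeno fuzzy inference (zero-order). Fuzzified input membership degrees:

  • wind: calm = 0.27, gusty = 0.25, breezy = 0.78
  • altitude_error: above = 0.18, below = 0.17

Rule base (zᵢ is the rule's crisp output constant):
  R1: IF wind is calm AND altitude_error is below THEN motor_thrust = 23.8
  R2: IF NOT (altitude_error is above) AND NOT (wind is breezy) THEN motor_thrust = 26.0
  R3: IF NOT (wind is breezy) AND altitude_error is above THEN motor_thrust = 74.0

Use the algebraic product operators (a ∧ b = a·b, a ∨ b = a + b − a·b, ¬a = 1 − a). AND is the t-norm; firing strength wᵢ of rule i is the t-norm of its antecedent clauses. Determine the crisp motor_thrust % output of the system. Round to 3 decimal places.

32.769

R1 (z=23.8): calm=0.27, below=0.17; AND[a·b] → w = 0.0459
R2 (z=26.0): ¬above=1−0.18=0.82, ¬breezy=1−0.78=0.22; AND[a·b] → w = 0.1804
R3 (z=74.0): ¬breezy=1−0.78=0.22, above=0.18; AND[a·b] → w = 0.0396
Weighted average = (0.0459·23.8 + 0.1804·26.0 + 0.0396·74.0) / (0.0459 + 0.1804 + 0.0396)
  = 8.7132 / 0.2659 = 32.769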